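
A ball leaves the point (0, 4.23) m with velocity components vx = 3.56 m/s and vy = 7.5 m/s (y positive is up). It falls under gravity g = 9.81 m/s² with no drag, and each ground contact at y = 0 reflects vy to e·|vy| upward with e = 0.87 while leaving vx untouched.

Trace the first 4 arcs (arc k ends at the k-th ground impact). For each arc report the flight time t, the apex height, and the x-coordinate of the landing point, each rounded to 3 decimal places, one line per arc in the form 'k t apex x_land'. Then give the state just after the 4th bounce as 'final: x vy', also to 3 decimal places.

Arc 1: start y=4.230, vy=7.500 → t=1.967, apex=7.097, x_land=7.004, impact vy=-11.800
  bounce: vy ← 0.87·11.800 = 10.266
Arc 2: start y=0.000, vy=10.266 → t=2.093, apex=5.372, x_land=14.455, impact vy=-10.266
  bounce: vy ← 0.87·10.266 = 8.932
Arc 3: start y=0.000, vy=8.932 → t=1.821, apex=4.066, x_land=20.937, impact vy=-8.932
  bounce: vy ← 0.87·8.932 = 7.770
Arc 4: start y=0.000, vy=7.770 → t=1.584, apex=3.077, x_land=26.577, impact vy=-7.770
  bounce: vy ← 0.87·7.770 = 6.760

1 1.967 7.097 7.004
2 2.093 5.372 14.455
3 1.821 4.066 20.937
4 1.584 3.077 26.577
final: 26.577 6.760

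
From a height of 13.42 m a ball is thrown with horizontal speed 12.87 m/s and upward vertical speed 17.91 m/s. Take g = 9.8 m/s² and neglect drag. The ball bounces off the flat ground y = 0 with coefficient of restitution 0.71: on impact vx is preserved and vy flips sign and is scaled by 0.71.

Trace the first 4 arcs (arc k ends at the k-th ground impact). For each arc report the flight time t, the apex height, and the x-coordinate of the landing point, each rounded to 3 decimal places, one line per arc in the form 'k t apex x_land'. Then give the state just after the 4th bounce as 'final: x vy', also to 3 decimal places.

1 4.293 29.786 55.252
2 3.501 15.015 100.310
3 2.486 7.569 132.301
4 1.765 3.816 155.015
final: 155.015 6.140

Arc 1: start y=13.420, vy=17.910 → t=4.293, apex=29.786, x_land=55.252, impact vy=-24.162
  bounce: vy ← 0.71·24.162 = 17.155
Arc 2: start y=0.000, vy=17.155 → t=3.501, apex=15.015, x_land=100.310, impact vy=-17.155
  bounce: vy ← 0.71·17.155 = 12.180
Arc 3: start y=0.000, vy=12.180 → t=2.486, apex=7.569, x_land=132.301, impact vy=-12.180
  bounce: vy ← 0.71·12.180 = 8.648
Arc 4: start y=0.000, vy=8.648 → t=1.765, apex=3.816, x_land=155.015, impact vy=-8.648
  bounce: vy ← 0.71·8.648 = 6.140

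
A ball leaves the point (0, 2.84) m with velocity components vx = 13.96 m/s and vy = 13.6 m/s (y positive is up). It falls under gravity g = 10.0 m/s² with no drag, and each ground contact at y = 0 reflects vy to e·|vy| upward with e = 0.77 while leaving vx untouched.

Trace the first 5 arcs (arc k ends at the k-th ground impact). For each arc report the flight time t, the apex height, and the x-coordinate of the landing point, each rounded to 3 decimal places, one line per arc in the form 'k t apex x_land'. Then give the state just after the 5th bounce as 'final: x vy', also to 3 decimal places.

Arc 1: start y=2.840, vy=13.600 → t=2.915, apex=12.088, x_land=40.691, impact vy=-15.549
  bounce: vy ← 0.77·15.549 = 11.972
Arc 2: start y=0.000, vy=11.972 → t=2.394, apex=7.167, x_land=74.119, impact vy=-11.972
  bounce: vy ← 0.77·11.972 = 9.219
Arc 3: start y=0.000, vy=9.219 → t=1.844, apex=4.249, x_land=99.857, impact vy=-9.219
  bounce: vy ← 0.77·9.219 = 7.098
Arc 4: start y=0.000, vy=7.098 → t=1.420, apex=2.519, x_land=119.676, impact vy=-7.098
  bounce: vy ← 0.77·7.098 = 5.466
Arc 5: start y=0.000, vy=5.466 → t=1.093, apex=1.494, x_land=134.937, impact vy=-5.466
  bounce: vy ← 0.77·5.466 = 4.209

1 2.915 12.088 40.691
2 2.394 7.167 74.119
3 1.844 4.249 99.857
4 1.420 2.519 119.676
5 1.093 1.494 134.937
final: 134.937 4.209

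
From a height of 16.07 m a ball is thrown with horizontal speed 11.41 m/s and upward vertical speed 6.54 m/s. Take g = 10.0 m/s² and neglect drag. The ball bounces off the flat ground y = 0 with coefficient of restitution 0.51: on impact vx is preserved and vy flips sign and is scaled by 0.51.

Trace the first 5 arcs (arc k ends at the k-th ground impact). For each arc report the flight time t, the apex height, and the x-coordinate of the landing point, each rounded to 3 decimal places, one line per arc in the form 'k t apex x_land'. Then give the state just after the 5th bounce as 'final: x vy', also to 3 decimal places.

1 2.562 18.209 29.236
2 1.946 4.736 51.446
3 0.993 1.232 62.773
4 0.506 0.320 68.549
5 0.258 0.083 71.495
final: 71.495 0.658

Arc 1: start y=16.070, vy=6.540 → t=2.562, apex=18.209, x_land=29.236, impact vy=-19.083
  bounce: vy ← 0.51·19.083 = 9.732
Arc 2: start y=0.000, vy=9.732 → t=1.946, apex=4.736, x_land=51.446, impact vy=-9.732
  bounce: vy ← 0.51·9.732 = 4.964
Arc 3: start y=0.000, vy=4.964 → t=0.993, apex=1.232, x_land=62.773, impact vy=-4.964
  bounce: vy ← 0.51·4.964 = 2.531
Arc 4: start y=0.000, vy=2.531 → t=0.506, apex=0.320, x_land=68.549, impact vy=-2.531
  bounce: vy ← 0.51·2.531 = 1.291
Arc 5: start y=0.000, vy=1.291 → t=0.258, apex=0.083, x_land=71.495, impact vy=-1.291
  bounce: vy ← 0.51·1.291 = 0.658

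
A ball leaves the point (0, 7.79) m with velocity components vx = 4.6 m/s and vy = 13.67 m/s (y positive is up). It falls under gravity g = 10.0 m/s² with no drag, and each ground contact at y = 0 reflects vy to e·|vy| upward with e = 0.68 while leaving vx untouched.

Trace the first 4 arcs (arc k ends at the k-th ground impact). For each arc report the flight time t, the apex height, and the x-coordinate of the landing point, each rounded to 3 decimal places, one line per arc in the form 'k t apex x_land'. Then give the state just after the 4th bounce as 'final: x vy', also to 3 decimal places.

1 3.218 17.133 14.803
2 2.518 7.923 26.384
3 1.712 3.663 34.259
4 1.164 1.694 39.614
final: 39.614 3.958

Arc 1: start y=7.790, vy=13.670 → t=3.218, apex=17.133, x_land=14.803, impact vy=-18.511
  bounce: vy ← 0.68·18.511 = 12.588
Arc 2: start y=0.000, vy=12.588 → t=2.518, apex=7.923, x_land=26.384, impact vy=-12.588
  bounce: vy ← 0.68·12.588 = 8.560
Arc 3: start y=0.000, vy=8.560 → t=1.712, apex=3.663, x_land=34.259, impact vy=-8.560
  bounce: vy ← 0.68·8.560 = 5.821
Arc 4: start y=0.000, vy=5.821 → t=1.164, apex=1.694, x_land=39.614, impact vy=-5.821
  bounce: vy ← 0.68·5.821 = 3.958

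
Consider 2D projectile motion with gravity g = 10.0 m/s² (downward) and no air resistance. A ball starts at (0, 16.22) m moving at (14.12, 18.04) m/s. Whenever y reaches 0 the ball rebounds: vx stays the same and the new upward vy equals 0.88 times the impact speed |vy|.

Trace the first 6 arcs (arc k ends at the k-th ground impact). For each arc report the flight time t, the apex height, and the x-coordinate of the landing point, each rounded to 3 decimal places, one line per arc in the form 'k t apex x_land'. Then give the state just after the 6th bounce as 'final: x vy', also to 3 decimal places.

Arc 1: start y=16.220, vy=18.040 → t=4.353, apex=32.492, x_land=61.467, impact vy=-25.492
  bounce: vy ← 0.88·25.492 = 22.433
Arc 2: start y=0.000, vy=22.433 → t=4.487, apex=25.162, x_land=124.818, impact vy=-22.433
  bounce: vy ← 0.88·22.433 = 19.741
Arc 3: start y=0.000, vy=19.741 → t=3.948, apex=19.485, x_land=180.566, impact vy=-19.741
  bounce: vy ← 0.88·19.741 = 17.372
Arc 4: start y=0.000, vy=17.372 → t=3.474, apex=15.089, x_land=229.625, impact vy=-17.372
  bounce: vy ← 0.88·17.372 = 15.287
Arc 5: start y=0.000, vy=15.287 → t=3.057, apex=11.685, x_land=272.797, impact vy=-15.287
  bounce: vy ← 0.88·15.287 = 13.453
Arc 6: start y=0.000, vy=13.453 → t=2.691, apex=9.049, x_land=310.788, impact vy=-13.453
  bounce: vy ← 0.88·13.453 = 11.839

1 4.353 32.492 61.467
2 4.487 25.162 124.818
3 3.948 19.485 180.566
4 3.474 15.089 229.625
5 3.057 11.685 272.797
6 2.691 9.049 310.788
final: 310.788 11.839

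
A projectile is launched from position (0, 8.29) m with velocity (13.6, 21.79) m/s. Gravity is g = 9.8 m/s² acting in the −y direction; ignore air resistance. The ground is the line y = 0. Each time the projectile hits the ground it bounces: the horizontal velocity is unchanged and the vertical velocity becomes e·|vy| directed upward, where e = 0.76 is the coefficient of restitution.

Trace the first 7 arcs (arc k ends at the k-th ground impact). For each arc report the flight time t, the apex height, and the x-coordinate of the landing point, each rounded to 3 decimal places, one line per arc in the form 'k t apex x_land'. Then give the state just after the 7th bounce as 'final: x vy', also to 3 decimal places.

Arc 1: start y=8.290, vy=21.790 → t=4.799, apex=32.515, x_land=65.272, impact vy=-25.245
  bounce: vy ← 0.76·25.245 = 19.186
Arc 2: start y=0.000, vy=19.186 → t=3.915, apex=18.780, x_land=118.523, impact vy=-19.186
  bounce: vy ← 0.76·19.186 = 14.581
Arc 3: start y=0.000, vy=14.581 → t=2.976, apex=10.848, x_land=158.993, impact vy=-14.581
  bounce: vy ← 0.76·14.581 = 11.082
Arc 4: start y=0.000, vy=11.082 → t=2.262, apex=6.266, x_land=189.751, impact vy=-11.082
  bounce: vy ← 0.76·11.082 = 8.422
Arc 5: start y=0.000, vy=8.422 → t=1.719, apex=3.619, x_land=213.127, impact vy=-8.422
  bounce: vy ← 0.76·8.422 = 6.401
Arc 6: start y=0.000, vy=6.401 → t=1.306, apex=2.090, x_land=230.892, impact vy=-6.401
  bounce: vy ← 0.76·6.401 = 4.865
Arc 7: start y=0.000, vy=4.865 → t=0.993, apex=1.207, x_land=244.394, impact vy=-4.865
  bounce: vy ← 0.76·4.865 = 3.697

1 4.799 32.515 65.272
2 3.915 18.780 118.523
3 2.976 10.848 158.993
4 2.262 6.266 189.751
5 1.719 3.619 213.127
6 1.306 2.090 230.892
7 0.993 1.207 244.394
final: 244.394 3.697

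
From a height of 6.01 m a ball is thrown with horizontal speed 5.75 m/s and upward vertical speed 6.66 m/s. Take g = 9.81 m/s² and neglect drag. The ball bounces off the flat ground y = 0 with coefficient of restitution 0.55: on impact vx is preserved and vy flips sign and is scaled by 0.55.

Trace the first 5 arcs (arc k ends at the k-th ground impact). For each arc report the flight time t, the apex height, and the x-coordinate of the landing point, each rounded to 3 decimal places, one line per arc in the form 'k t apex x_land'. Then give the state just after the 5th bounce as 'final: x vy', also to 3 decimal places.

Arc 1: start y=6.010, vy=6.660 → t=1.977, apex=8.271, x_land=11.370, impact vy=-12.739
  bounce: vy ← 0.55·12.739 = 7.006
Arc 2: start y=0.000, vy=7.006 → t=1.428, apex=2.502, x_land=19.583, impact vy=-7.006
  bounce: vy ← 0.55·7.006 = 3.853
Arc 3: start y=0.000, vy=3.853 → t=0.786, apex=0.757, x_land=24.101, impact vy=-3.853
  bounce: vy ← 0.55·3.853 = 2.119
Arc 4: start y=0.000, vy=2.119 → t=0.432, apex=0.229, x_land=26.585, impact vy=-2.119
  bounce: vy ← 0.55·2.119 = 1.166
Arc 5: start y=0.000, vy=1.166 → t=0.238, apex=0.069, x_land=27.952, impact vy=-1.166
  bounce: vy ← 0.55·1.166 = 0.641

1 1.977 8.271 11.370
2 1.428 2.502 19.583
3 0.786 0.757 24.101
4 0.432 0.229 26.585
5 0.238 0.069 27.952
final: 27.952 0.641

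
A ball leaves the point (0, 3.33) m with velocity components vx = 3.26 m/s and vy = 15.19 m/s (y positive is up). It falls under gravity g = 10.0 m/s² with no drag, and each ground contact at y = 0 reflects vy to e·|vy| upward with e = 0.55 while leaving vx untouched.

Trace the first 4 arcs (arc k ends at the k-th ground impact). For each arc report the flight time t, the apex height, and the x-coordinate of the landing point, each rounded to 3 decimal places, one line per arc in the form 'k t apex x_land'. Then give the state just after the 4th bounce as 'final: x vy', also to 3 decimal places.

Arc 1: start y=3.330, vy=15.190 → t=3.243, apex=14.867, x_land=10.573, impact vy=-17.243
  bounce: vy ← 0.55·17.243 = 9.484
Arc 2: start y=0.000, vy=9.484 → t=1.897, apex=4.497, x_land=16.757, impact vy=-9.484
  bounce: vy ← 0.55·9.484 = 5.216
Arc 3: start y=0.000, vy=5.216 → t=1.043, apex=1.360, x_land=20.158, impact vy=-5.216
  bounce: vy ← 0.55·5.216 = 2.869
Arc 4: start y=0.000, vy=2.869 → t=0.574, apex=0.412, x_land=22.028, impact vy=-2.869
  bounce: vy ← 0.55·2.869 = 1.578

1 3.243 14.867 10.573
2 1.897 4.497 16.757
3 1.043 1.360 20.158
4 0.574 0.412 22.028
final: 22.028 1.578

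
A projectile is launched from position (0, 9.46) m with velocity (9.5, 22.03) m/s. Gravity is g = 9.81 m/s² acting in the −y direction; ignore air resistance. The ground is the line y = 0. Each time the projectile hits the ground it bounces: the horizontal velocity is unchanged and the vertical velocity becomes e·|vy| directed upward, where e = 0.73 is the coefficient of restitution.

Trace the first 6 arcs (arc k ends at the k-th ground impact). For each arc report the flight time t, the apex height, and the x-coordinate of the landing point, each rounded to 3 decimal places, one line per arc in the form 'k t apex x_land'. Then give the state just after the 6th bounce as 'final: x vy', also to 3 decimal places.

1 4.886 34.196 46.418
2 3.855 18.223 83.040
3 2.814 9.711 109.774
4 2.054 5.175 129.290
5 1.500 2.758 143.537
6 1.095 1.470 153.937
final: 153.937 3.920

Arc 1: start y=9.460, vy=22.030 → t=4.886, apex=34.196, x_land=46.418, impact vy=-25.902
  bounce: vy ← 0.73·25.902 = 18.909
Arc 2: start y=0.000, vy=18.909 → t=3.855, apex=18.223, x_land=83.040, impact vy=-18.909
  bounce: vy ← 0.73·18.909 = 13.803
Arc 3: start y=0.000, vy=13.803 → t=2.814, apex=9.711, x_land=109.774, impact vy=-13.803
  bounce: vy ← 0.73·13.803 = 10.076
Arc 4: start y=0.000, vy=10.076 → t=2.054, apex=5.175, x_land=129.290, impact vy=-10.076
  bounce: vy ← 0.73·10.076 = 7.356
Arc 5: start y=0.000, vy=7.356 → t=1.500, apex=2.758, x_land=143.537, impact vy=-7.356
  bounce: vy ← 0.73·7.356 = 5.370
Arc 6: start y=0.000, vy=5.370 → t=1.095, apex=1.470, x_land=153.937, impact vy=-5.370
  bounce: vy ← 0.73·5.370 = 3.920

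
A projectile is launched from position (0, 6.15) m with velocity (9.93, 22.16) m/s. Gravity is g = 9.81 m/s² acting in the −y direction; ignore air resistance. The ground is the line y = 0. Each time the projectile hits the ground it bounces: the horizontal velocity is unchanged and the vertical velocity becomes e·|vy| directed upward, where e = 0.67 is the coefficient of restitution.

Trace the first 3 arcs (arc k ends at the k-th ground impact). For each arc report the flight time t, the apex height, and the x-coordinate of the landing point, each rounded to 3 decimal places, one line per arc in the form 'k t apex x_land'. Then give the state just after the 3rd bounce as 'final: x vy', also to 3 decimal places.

1 4.780 31.179 47.467
2 3.378 13.996 81.015
3 2.264 6.283 103.492
final: 103.492 7.439

Arc 1: start y=6.150, vy=22.160 → t=4.780, apex=31.179, x_land=47.467, impact vy=-24.733
  bounce: vy ← 0.67·24.733 = 16.571
Arc 2: start y=0.000, vy=16.571 → t=3.378, apex=13.996, x_land=81.015, impact vy=-16.571
  bounce: vy ← 0.67·16.571 = 11.103
Arc 3: start y=0.000, vy=11.103 → t=2.264, apex=6.283, x_land=103.492, impact vy=-11.103
  bounce: vy ← 0.67·11.103 = 7.439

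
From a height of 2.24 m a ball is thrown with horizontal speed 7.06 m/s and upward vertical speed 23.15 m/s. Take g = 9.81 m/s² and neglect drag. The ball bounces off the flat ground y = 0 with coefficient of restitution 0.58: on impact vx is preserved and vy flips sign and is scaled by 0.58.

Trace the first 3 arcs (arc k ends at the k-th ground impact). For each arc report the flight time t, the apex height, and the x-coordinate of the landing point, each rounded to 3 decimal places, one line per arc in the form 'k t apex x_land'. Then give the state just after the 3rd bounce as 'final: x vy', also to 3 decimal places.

1 4.815 29.555 33.991
2 2.847 9.942 54.094
3 1.652 3.345 65.753
final: 65.753 4.698

Arc 1: start y=2.240, vy=23.150 → t=4.815, apex=29.555, x_land=33.991, impact vy=-24.081
  bounce: vy ← 0.58·24.081 = 13.967
Arc 2: start y=0.000, vy=13.967 → t=2.847, apex=9.942, x_land=54.094, impact vy=-13.967
  bounce: vy ← 0.58·13.967 = 8.101
Arc 3: start y=0.000, vy=8.101 → t=1.652, apex=3.345, x_land=65.753, impact vy=-8.101
  bounce: vy ← 0.58·8.101 = 4.698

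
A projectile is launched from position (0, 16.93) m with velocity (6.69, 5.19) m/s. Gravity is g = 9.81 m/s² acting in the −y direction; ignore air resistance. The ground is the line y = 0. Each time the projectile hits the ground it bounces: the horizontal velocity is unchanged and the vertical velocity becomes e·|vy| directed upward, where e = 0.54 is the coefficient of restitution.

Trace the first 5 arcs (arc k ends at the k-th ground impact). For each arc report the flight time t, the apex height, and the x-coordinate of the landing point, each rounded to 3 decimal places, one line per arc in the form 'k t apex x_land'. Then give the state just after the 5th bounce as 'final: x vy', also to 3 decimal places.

Arc 1: start y=16.930, vy=5.190 → t=2.461, apex=18.303, x_land=16.462, impact vy=-18.950
  bounce: vy ← 0.54·18.950 = 10.233
Arc 2: start y=0.000, vy=10.233 → t=2.086, apex=5.337, x_land=30.419, impact vy=-10.233
  bounce: vy ← 0.54·10.233 = 5.526
Arc 3: start y=0.000, vy=5.526 → t=1.127, apex=1.556, x_land=37.956, impact vy=-5.526
  bounce: vy ← 0.54·5.526 = 2.984
Arc 4: start y=0.000, vy=2.984 → t=0.608, apex=0.454, x_land=42.026, impact vy=-2.984
  bounce: vy ← 0.54·2.984 = 1.611
Arc 5: start y=0.000, vy=1.611 → t=0.329, apex=0.132, x_land=44.224, impact vy=-1.611
  bounce: vy ← 0.54·1.611 = 0.870

1 2.461 18.303 16.462
2 2.086 5.337 30.419
3 1.127 1.556 37.956
4 0.608 0.454 42.026
5 0.329 0.132 44.224
final: 44.224 0.870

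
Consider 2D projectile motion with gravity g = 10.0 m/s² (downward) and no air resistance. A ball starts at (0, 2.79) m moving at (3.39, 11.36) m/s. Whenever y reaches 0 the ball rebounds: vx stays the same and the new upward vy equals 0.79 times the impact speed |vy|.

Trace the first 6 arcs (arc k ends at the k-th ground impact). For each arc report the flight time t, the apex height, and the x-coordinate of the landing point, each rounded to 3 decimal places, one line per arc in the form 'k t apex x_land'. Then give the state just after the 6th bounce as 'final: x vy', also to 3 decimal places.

Arc 1: start y=2.790, vy=11.360 → t=2.496, apex=9.242, x_land=8.460, impact vy=-13.596
  bounce: vy ← 0.79·13.596 = 10.741
Arc 2: start y=0.000, vy=10.741 → t=2.148, apex=5.768, x_land=15.742, impact vy=-10.741
  bounce: vy ← 0.79·10.741 = 8.485
Arc 3: start y=0.000, vy=8.485 → t=1.697, apex=3.600, x_land=21.495, impact vy=-8.485
  bounce: vy ← 0.79·8.485 = 6.703
Arc 4: start y=0.000, vy=6.703 → t=1.341, apex=2.247, x_land=26.040, impact vy=-6.703
  bounce: vy ← 0.79·6.703 = 5.296
Arc 5: start y=0.000, vy=5.296 → t=1.059, apex=1.402, x_land=29.631, impact vy=-5.296
  bounce: vy ← 0.79·5.296 = 4.184
Arc 6: start y=0.000, vy=4.184 → t=0.837, apex=0.875, x_land=32.467, impact vy=-4.184
  bounce: vy ← 0.79·4.184 = 3.305

1 2.496 9.242 8.460
2 2.148 5.768 15.742
3 1.697 3.600 21.495
4 1.341 2.247 26.040
5 1.059 1.402 29.631
6 0.837 0.875 32.467
final: 32.467 3.305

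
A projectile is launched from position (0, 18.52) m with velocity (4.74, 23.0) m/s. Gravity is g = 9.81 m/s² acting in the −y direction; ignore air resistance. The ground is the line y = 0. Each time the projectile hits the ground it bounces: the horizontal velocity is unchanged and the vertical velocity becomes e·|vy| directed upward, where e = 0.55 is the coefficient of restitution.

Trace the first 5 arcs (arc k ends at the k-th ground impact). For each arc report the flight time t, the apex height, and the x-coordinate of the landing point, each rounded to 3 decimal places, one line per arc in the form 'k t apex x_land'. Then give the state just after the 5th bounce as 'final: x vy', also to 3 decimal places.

Arc 1: start y=18.520, vy=23.000 → t=5.390, apex=45.482, x_land=25.547, impact vy=-29.872
  bounce: vy ← 0.55·29.872 = 16.430
Arc 2: start y=0.000, vy=16.430 → t=3.350, apex=13.758, x_land=41.424, impact vy=-16.430
  bounce: vy ← 0.55·16.430 = 9.036
Arc 3: start y=0.000, vy=9.036 → t=1.842, apex=4.162, x_land=50.157, impact vy=-9.036
  bounce: vy ← 0.55·9.036 = 4.970
Arc 4: start y=0.000, vy=4.970 → t=1.013, apex=1.259, x_land=54.959, impact vy=-4.970
  bounce: vy ← 0.55·4.970 = 2.734
Arc 5: start y=0.000, vy=2.734 → t=0.557, apex=0.381, x_land=57.601, impact vy=-2.734
  bounce: vy ← 0.55·2.734 = 1.503

1 5.390 45.482 25.547
2 3.350 13.758 41.424
3 1.842 4.162 50.157
4 1.013 1.259 54.959
5 0.557 0.381 57.601
final: 57.601 1.503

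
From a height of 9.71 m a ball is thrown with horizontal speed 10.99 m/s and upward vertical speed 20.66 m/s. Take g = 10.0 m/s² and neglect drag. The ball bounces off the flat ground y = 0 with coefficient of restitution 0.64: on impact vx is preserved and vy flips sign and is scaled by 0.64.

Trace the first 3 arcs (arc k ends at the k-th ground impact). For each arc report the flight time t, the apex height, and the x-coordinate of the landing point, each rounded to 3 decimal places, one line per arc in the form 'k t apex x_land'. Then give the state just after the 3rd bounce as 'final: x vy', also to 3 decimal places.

Arc 1: start y=9.710, vy=20.660 → t=4.558, apex=31.052, x_land=50.093, impact vy=-24.921
  bounce: vy ← 0.64·24.921 = 15.949
Arc 2: start y=0.000, vy=15.949 → t=3.190, apex=12.719, x_land=85.149, impact vy=-15.949
  bounce: vy ← 0.64·15.949 = 10.207
Arc 3: start y=0.000, vy=10.207 → t=2.041, apex=5.210, x_land=107.585, impact vy=-10.207
  bounce: vy ← 0.64·10.207 = 6.533

1 4.558 31.052 50.093
2 3.190 12.719 85.149
3 2.041 5.210 107.585
final: 107.585 6.533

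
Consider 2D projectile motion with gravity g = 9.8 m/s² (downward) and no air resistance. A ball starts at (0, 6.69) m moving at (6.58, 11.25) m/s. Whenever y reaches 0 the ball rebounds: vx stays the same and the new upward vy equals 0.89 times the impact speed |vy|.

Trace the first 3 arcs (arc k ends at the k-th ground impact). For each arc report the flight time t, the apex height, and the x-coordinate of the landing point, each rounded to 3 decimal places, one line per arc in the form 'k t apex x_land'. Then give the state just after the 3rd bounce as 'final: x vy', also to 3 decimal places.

Arc 1: start y=6.690, vy=11.250 → t=2.786, apex=13.147, x_land=18.332, impact vy=-16.053
  bounce: vy ← 0.89·16.053 = 14.287
Arc 2: start y=0.000, vy=14.287 → t=2.916, apex=10.414, x_land=37.517, impact vy=-14.287
  bounce: vy ← 0.89·14.287 = 12.715
Arc 3: start y=0.000, vy=12.715 → t=2.595, apex=8.249, x_land=54.592, impact vy=-12.715
  bounce: vy ← 0.89·12.715 = 11.317

1 2.786 13.147 18.332
2 2.916 10.414 37.517
3 2.595 8.249 54.592
final: 54.592 11.317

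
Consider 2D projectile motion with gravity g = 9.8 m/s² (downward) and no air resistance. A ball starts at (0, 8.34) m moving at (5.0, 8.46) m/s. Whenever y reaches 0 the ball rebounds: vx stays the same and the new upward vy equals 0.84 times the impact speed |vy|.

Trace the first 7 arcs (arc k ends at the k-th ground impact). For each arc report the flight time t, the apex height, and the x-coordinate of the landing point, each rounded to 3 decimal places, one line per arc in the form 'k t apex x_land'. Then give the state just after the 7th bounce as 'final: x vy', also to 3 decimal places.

Arc 1: start y=8.340, vy=8.460 → t=2.428, apex=11.992, x_land=12.138, impact vy=-15.331
  bounce: vy ← 0.84·15.331 = 12.878
Arc 2: start y=0.000, vy=12.878 → t=2.628, apex=8.461, x_land=25.279, impact vy=-12.878
  bounce: vy ← 0.84·12.878 = 10.817
Arc 3: start y=0.000, vy=10.817 → t=2.208, apex=5.970, x_land=36.317, impact vy=-10.817
  bounce: vy ← 0.84·10.817 = 9.087
Arc 4: start y=0.000, vy=9.087 → t=1.854, apex=4.213, x_land=45.589, impact vy=-9.087
  bounce: vy ← 0.84·9.087 = 7.633
Arc 5: start y=0.000, vy=7.633 → t=1.558, apex=2.972, x_land=53.378, impact vy=-7.633
  bounce: vy ← 0.84·7.633 = 6.412
Arc 6: start y=0.000, vy=6.412 → t=1.308, apex=2.097, x_land=59.920, impact vy=-6.412
  bounce: vy ← 0.84·6.412 = 5.386
Arc 7: start y=0.000, vy=5.386 → t=1.099, apex=1.480, x_land=65.416, impact vy=-5.386
  bounce: vy ← 0.84·5.386 = 4.524

1 2.428 11.992 12.138
2 2.628 8.461 25.279
3 2.208 5.970 36.317
4 1.854 4.213 45.589
5 1.558 2.972 53.378
6 1.308 2.097 59.920
7 1.099 1.480 65.416
final: 65.416 4.524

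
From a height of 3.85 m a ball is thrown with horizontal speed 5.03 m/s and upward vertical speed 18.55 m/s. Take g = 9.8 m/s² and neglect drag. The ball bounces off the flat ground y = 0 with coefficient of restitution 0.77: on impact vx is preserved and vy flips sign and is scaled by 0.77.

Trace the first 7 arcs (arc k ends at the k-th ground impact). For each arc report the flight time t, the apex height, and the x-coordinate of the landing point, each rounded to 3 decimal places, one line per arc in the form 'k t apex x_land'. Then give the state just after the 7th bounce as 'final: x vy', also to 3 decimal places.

1 3.983 21.406 20.034
2 3.219 12.692 36.225
3 2.478 7.525 48.692
4 1.908 4.462 58.291
5 1.469 2.645 65.683
6 1.132 1.568 71.374
7 0.871 0.930 75.756
final: 75.756 3.287

Arc 1: start y=3.850, vy=18.550 → t=3.983, apex=21.406, x_land=20.034, impact vy=-20.483
  bounce: vy ← 0.77·20.483 = 15.772
Arc 2: start y=0.000, vy=15.772 → t=3.219, apex=12.692, x_land=36.225, impact vy=-15.772
  bounce: vy ← 0.77·15.772 = 12.145
Arc 3: start y=0.000, vy=12.145 → t=2.478, apex=7.525, x_land=48.692, impact vy=-12.145
  bounce: vy ← 0.77·12.145 = 9.351
Arc 4: start y=0.000, vy=9.351 → t=1.908, apex=4.462, x_land=58.291, impact vy=-9.351
  bounce: vy ← 0.77·9.351 = 7.200
Arc 5: start y=0.000, vy=7.200 → t=1.469, apex=2.645, x_land=65.683, impact vy=-7.200
  bounce: vy ← 0.77·7.200 = 5.544
Arc 6: start y=0.000, vy=5.544 → t=1.132, apex=1.568, x_land=71.374, impact vy=-5.544
  bounce: vy ← 0.77·5.544 = 4.269
Arc 7: start y=0.000, vy=4.269 → t=0.871, apex=0.930, x_land=75.756, impact vy=-4.269
  bounce: vy ← 0.77·4.269 = 3.287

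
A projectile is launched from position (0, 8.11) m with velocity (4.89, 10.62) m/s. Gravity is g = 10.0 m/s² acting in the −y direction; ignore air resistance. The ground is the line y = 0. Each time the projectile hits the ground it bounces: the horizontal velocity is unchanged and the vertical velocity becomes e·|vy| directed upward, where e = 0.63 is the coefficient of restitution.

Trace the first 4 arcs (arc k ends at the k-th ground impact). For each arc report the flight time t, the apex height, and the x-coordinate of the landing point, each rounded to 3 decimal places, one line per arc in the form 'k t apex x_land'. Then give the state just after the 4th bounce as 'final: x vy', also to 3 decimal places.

1 2.720 13.749 13.302
2 2.089 5.457 23.519
3 1.316 2.166 29.956
4 0.829 0.860 34.011
final: 34.011 2.612

Arc 1: start y=8.110, vy=10.620 → t=2.720, apex=13.749, x_land=13.302, impact vy=-16.583
  bounce: vy ← 0.63·16.583 = 10.447
Arc 2: start y=0.000, vy=10.447 → t=2.089, apex=5.457, x_land=23.519, impact vy=-10.447
  bounce: vy ← 0.63·10.447 = 6.582
Arc 3: start y=0.000, vy=6.582 → t=1.316, apex=2.166, x_land=29.956, impact vy=-6.582
  bounce: vy ← 0.63·6.582 = 4.146
Arc 4: start y=0.000, vy=4.146 → t=0.829, apex=0.860, x_land=34.011, impact vy=-4.146
  bounce: vy ← 0.63·4.146 = 2.612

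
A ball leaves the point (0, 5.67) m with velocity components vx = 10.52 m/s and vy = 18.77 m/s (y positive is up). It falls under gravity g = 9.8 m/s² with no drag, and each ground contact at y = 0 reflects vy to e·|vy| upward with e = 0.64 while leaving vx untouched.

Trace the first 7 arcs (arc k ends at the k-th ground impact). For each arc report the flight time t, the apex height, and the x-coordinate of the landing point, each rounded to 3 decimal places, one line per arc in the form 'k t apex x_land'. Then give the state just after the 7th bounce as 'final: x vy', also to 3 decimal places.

Arc 1: start y=5.670, vy=18.770 → t=4.112, apex=23.645, x_land=43.258, impact vy=-21.528
  bounce: vy ← 0.64·21.528 = 13.778
Arc 2: start y=0.000, vy=13.778 → t=2.812, apex=9.685, x_land=72.838, impact vy=-13.778
  bounce: vy ← 0.64·13.778 = 8.818
Arc 3: start y=0.000, vy=8.818 → t=1.800, apex=3.967, x_land=91.770, impact vy=-8.818
  bounce: vy ← 0.64·8.818 = 5.643
Arc 4: start y=0.000, vy=5.643 → t=1.152, apex=1.625, x_land=103.886, impact vy=-5.643
  bounce: vy ← 0.64·5.643 = 3.612
Arc 5: start y=0.000, vy=3.612 → t=0.737, apex=0.666, x_land=111.640, impact vy=-3.612
  bounce: vy ← 0.64·3.612 = 2.312
Arc 6: start y=0.000, vy=2.312 → t=0.472, apex=0.273, x_land=116.603, impact vy=-2.312
  bounce: vy ← 0.64·2.312 = 1.479
Arc 7: start y=0.000, vy=1.479 → t=0.302, apex=0.112, x_land=119.779, impact vy=-1.479
  bounce: vy ← 0.64·1.479 = 0.947

1 4.112 23.645 43.258
2 2.812 9.685 72.838
3 1.800 3.967 91.770
4 1.152 1.625 103.886
5 0.737 0.666 111.640
6 0.472 0.273 116.603
7 0.302 0.112 119.779
final: 119.779 0.947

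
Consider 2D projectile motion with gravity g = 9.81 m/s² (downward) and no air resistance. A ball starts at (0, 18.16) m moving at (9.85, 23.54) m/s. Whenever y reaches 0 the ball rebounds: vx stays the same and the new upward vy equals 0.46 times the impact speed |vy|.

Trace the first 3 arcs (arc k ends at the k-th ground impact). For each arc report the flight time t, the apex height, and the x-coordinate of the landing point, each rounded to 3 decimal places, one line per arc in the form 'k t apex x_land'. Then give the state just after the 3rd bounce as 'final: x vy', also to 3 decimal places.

1 5.475 46.403 53.932
2 2.830 9.819 81.805
3 1.302 2.078 94.626
final: 94.626 2.937

Arc 1: start y=18.160, vy=23.540 → t=5.475, apex=46.403, x_land=53.932, impact vy=-30.173
  bounce: vy ← 0.46·30.173 = 13.880
Arc 2: start y=0.000, vy=13.880 → t=2.830, apex=9.819, x_land=81.805, impact vy=-13.880
  bounce: vy ← 0.46·13.880 = 6.385
Arc 3: start y=0.000, vy=6.385 → t=1.302, apex=2.078, x_land=94.626, impact vy=-6.385
  bounce: vy ← 0.46·6.385 = 2.937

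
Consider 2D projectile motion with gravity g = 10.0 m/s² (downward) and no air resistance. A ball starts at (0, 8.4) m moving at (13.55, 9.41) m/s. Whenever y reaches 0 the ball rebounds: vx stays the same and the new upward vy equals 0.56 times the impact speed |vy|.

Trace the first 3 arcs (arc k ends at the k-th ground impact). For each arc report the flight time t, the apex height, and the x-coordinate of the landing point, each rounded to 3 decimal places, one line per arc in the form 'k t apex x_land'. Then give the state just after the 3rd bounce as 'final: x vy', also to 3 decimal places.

Arc 1: start y=8.400, vy=9.410 → t=2.543, apex=12.827, x_land=34.454, impact vy=-16.017
  bounce: vy ← 0.56·16.017 = 8.970
Arc 2: start y=0.000, vy=8.970 → t=1.794, apex=4.023, x_land=58.761, impact vy=-8.970
  bounce: vy ← 0.56·8.970 = 5.023
Arc 3: start y=0.000, vy=5.023 → t=1.005, apex=1.262, x_land=72.374, impact vy=-5.023
  bounce: vy ← 0.56·5.023 = 2.813

1 2.543 12.827 34.454
2 1.794 4.023 58.761
3 1.005 1.262 72.374
final: 72.374 2.813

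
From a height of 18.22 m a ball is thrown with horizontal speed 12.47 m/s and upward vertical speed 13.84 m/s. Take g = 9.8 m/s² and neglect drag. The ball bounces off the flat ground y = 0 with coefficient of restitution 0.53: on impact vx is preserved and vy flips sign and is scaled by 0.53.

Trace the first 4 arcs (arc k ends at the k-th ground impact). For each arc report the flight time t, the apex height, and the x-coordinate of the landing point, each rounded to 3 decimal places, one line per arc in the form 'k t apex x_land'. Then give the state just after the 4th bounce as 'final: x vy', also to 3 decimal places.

Arc 1: start y=18.220, vy=13.840 → t=3.802, apex=27.993, x_land=47.416, impact vy=-23.423
  bounce: vy ← 0.53·23.423 = 12.414
Arc 2: start y=0.000, vy=12.414 → t=2.534, apex=7.863, x_land=79.009, impact vy=-12.414
  bounce: vy ← 0.53·12.414 = 6.580
Arc 3: start y=0.000, vy=6.580 → t=1.343, apex=2.209, x_land=95.754, impact vy=-6.580
  bounce: vy ← 0.53·6.580 = 3.487
Arc 4: start y=0.000, vy=3.487 → t=0.712, apex=0.620, x_land=104.628, impact vy=-3.487
  bounce: vy ← 0.53·3.487 = 1.848

1 3.802 27.993 47.416
2 2.534 7.863 79.009
3 1.343 2.209 95.754
4 0.712 0.620 104.628
final: 104.628 1.848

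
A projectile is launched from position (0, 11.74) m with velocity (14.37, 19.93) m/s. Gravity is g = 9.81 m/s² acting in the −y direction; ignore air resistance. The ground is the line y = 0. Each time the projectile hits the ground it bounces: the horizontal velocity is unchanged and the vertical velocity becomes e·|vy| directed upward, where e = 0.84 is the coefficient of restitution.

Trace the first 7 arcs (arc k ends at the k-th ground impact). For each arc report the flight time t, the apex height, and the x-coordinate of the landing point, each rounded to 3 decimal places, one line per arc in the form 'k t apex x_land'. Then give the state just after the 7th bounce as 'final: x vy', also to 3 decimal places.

1 4.585 31.985 65.889
2 4.290 22.569 127.537
3 3.604 15.924 179.322
4 3.027 11.236 222.821
5 2.543 7.928 259.360
6 2.136 5.594 290.052
7 1.794 3.947 315.834
final: 315.834 7.392

Arc 1: start y=11.740, vy=19.930 → t=4.585, apex=31.985, x_land=65.889, impact vy=-25.051
  bounce: vy ← 0.84·25.051 = 21.043
Arc 2: start y=0.000, vy=21.043 → t=4.290, apex=22.569, x_land=127.537, impact vy=-21.043
  bounce: vy ← 0.84·21.043 = 17.676
Arc 3: start y=0.000, vy=17.676 → t=3.604, apex=15.924, x_land=179.322, impact vy=-17.676
  bounce: vy ← 0.84·17.676 = 14.848
Arc 4: start y=0.000, vy=14.848 → t=3.027, apex=11.236, x_land=222.821, impact vy=-14.848
  bounce: vy ← 0.84·14.848 = 12.472
Arc 5: start y=0.000, vy=12.472 → t=2.543, apex=7.928, x_land=259.360, impact vy=-12.472
  bounce: vy ← 0.84·12.472 = 10.477
Arc 6: start y=0.000, vy=10.477 → t=2.136, apex=5.594, x_land=290.052, impact vy=-10.477
  bounce: vy ← 0.84·10.477 = 8.800
Arc 7: start y=0.000, vy=8.800 → t=1.794, apex=3.947, x_land=315.834, impact vy=-8.800
  bounce: vy ← 0.84·8.800 = 7.392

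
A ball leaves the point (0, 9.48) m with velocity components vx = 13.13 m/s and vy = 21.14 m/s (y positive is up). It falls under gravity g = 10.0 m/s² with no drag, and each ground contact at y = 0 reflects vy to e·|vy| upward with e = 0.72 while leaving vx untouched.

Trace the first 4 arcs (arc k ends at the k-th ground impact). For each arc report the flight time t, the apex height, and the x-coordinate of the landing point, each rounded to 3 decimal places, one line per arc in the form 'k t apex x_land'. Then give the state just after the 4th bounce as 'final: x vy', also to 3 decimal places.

Arc 1: start y=9.480, vy=21.140 → t=4.637, apex=31.825, x_land=60.882, impact vy=-25.229
  bounce: vy ← 0.72·25.229 = 18.165
Arc 2: start y=0.000, vy=18.165 → t=3.633, apex=16.498, x_land=108.583, impact vy=-18.165
  bounce: vy ← 0.72·18.165 = 13.079
Arc 3: start y=0.000, vy=13.079 → t=2.616, apex=8.553, x_land=142.928, impact vy=-13.079
  bounce: vy ← 0.72·13.079 = 9.417
Arc 4: start y=0.000, vy=9.417 → t=1.883, apex=4.434, x_land=167.656, impact vy=-9.417
  bounce: vy ← 0.72·9.417 = 6.780

1 4.637 31.825 60.882
2 3.633 16.498 108.583
3 2.616 8.553 142.928
4 1.883 4.434 167.656
final: 167.656 6.780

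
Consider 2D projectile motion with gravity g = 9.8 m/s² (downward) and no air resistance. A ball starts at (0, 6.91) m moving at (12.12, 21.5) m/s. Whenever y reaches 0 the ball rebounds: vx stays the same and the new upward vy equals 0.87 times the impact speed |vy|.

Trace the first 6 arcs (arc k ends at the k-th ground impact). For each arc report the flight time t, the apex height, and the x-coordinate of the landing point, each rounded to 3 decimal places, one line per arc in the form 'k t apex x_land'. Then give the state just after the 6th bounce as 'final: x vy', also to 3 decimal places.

1 4.689 30.494 56.825
2 4.341 23.081 109.434
3 3.776 17.470 155.204
4 3.285 13.223 195.024
5 2.858 10.009 229.668
6 2.487 7.575 259.807
final: 259.807 10.601

Arc 1: start y=6.910, vy=21.500 → t=4.689, apex=30.494, x_land=56.825, impact vy=-24.448
  bounce: vy ← 0.87·24.448 = 21.269
Arc 2: start y=0.000, vy=21.269 → t=4.341, apex=23.081, x_land=109.434, impact vy=-21.269
  bounce: vy ← 0.87·21.269 = 18.504
Arc 3: start y=0.000, vy=18.504 → t=3.776, apex=17.470, x_land=155.204, impact vy=-18.504
  bounce: vy ← 0.87·18.504 = 16.099
Arc 4: start y=0.000, vy=16.099 → t=3.285, apex=13.223, x_land=195.024, impact vy=-16.099
  bounce: vy ← 0.87·16.099 = 14.006
Arc 5: start y=0.000, vy=14.006 → t=2.858, apex=10.009, x_land=229.668, impact vy=-14.006
  bounce: vy ← 0.87·14.006 = 12.185
Arc 6: start y=0.000, vy=12.185 → t=2.487, apex=7.575, x_land=259.807, impact vy=-12.185
  bounce: vy ← 0.87·12.185 = 10.601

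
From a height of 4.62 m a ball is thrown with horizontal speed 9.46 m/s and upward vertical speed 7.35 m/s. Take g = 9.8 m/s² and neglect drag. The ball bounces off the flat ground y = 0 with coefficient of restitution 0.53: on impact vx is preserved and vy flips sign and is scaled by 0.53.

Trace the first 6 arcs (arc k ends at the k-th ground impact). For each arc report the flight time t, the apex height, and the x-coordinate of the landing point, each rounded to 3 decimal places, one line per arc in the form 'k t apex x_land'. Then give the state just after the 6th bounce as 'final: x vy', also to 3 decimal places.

Arc 1: start y=4.620, vy=7.350 → t=1.977, apex=7.376, x_land=18.702, impact vy=-12.024
  bounce: vy ← 0.53·12.024 = 6.373
Arc 2: start y=0.000, vy=6.373 → t=1.301, apex=2.072, x_land=31.005, impact vy=-6.373
  bounce: vy ← 0.53·6.373 = 3.378
Arc 3: start y=0.000, vy=3.378 → t=0.689, apex=0.582, x_land=37.526, impact vy=-3.378
  bounce: vy ← 0.53·3.378 = 1.790
Arc 4: start y=0.000, vy=1.790 → t=0.365, apex=0.163, x_land=40.982, impact vy=-1.790
  bounce: vy ← 0.53·1.790 = 0.949
Arc 5: start y=0.000, vy=0.949 → t=0.194, apex=0.046, x_land=42.813, impact vy=-0.949
  bounce: vy ← 0.53·0.949 = 0.503
Arc 6: start y=0.000, vy=0.503 → t=0.103, apex=0.013, x_land=43.784, impact vy=-0.503
  bounce: vy ← 0.53·0.503 = 0.267

1 1.977 7.376 18.702
2 1.301 2.072 31.005
3 0.689 0.582 37.526
4 0.365 0.163 40.982
5 0.194 0.046 42.813
6 0.103 0.013 43.784
final: 43.784 0.267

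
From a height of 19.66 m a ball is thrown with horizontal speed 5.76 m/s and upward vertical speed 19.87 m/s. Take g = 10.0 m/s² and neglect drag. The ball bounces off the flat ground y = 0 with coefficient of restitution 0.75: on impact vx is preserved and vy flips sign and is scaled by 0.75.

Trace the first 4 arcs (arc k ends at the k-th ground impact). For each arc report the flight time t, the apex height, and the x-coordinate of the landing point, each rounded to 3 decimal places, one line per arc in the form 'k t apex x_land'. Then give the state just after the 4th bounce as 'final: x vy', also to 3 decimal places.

1 4.794 39.401 27.614
2 4.211 22.163 51.868
3 3.158 12.467 70.059
4 2.369 7.013 83.702
final: 83.702 8.882

Arc 1: start y=19.660, vy=19.870 → t=4.794, apex=39.401, x_land=27.614, impact vy=-28.072
  bounce: vy ← 0.75·28.072 = 21.054
Arc 2: start y=0.000, vy=21.054 → t=4.211, apex=22.163, x_land=51.868, impact vy=-21.054
  bounce: vy ← 0.75·21.054 = 15.790
Arc 3: start y=0.000, vy=15.790 → t=3.158, apex=12.467, x_land=70.059, impact vy=-15.790
  bounce: vy ← 0.75·15.790 = 11.843
Arc 4: start y=0.000, vy=11.843 → t=2.369, apex=7.013, x_land=83.702, impact vy=-11.843
  bounce: vy ← 0.75·11.843 = 8.882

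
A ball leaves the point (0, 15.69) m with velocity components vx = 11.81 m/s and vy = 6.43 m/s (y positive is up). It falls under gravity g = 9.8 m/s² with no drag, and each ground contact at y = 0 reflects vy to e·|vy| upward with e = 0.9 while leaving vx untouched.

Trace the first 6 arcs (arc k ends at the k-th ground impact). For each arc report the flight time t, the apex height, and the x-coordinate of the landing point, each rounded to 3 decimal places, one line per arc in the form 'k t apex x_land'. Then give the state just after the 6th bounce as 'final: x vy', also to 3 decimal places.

Arc 1: start y=15.690, vy=6.430 → t=2.562, apex=17.799, x_land=30.258, impact vy=-18.678
  bounce: vy ← 0.9·18.678 = 16.810
Arc 2: start y=0.000, vy=16.810 → t=3.431, apex=14.418, x_land=70.774, impact vy=-16.810
  bounce: vy ← 0.9·16.810 = 15.129
Arc 3: start y=0.000, vy=15.129 → t=3.088, apex=11.678, x_land=107.238, impact vy=-15.129
  bounce: vy ← 0.9·15.129 = 13.616
Arc 4: start y=0.000, vy=13.616 → t=2.779, apex=9.459, x_land=140.056, impact vy=-13.616
  bounce: vy ← 0.9·13.616 = 12.255
Arc 5: start y=0.000, vy=12.255 → t=2.501, apex=7.662, x_land=169.593, impact vy=-12.255
  bounce: vy ← 0.9·12.255 = 11.029
Arc 6: start y=0.000, vy=11.029 → t=2.251, apex=6.206, x_land=196.175, impact vy=-11.029
  bounce: vy ← 0.9·11.029 = 9.926

1 2.562 17.799 30.258
2 3.431 14.418 70.774
3 3.088 11.678 107.238
4 2.779 9.459 140.056
5 2.501 7.662 169.593
6 2.251 6.206 196.175
final: 196.175 9.926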